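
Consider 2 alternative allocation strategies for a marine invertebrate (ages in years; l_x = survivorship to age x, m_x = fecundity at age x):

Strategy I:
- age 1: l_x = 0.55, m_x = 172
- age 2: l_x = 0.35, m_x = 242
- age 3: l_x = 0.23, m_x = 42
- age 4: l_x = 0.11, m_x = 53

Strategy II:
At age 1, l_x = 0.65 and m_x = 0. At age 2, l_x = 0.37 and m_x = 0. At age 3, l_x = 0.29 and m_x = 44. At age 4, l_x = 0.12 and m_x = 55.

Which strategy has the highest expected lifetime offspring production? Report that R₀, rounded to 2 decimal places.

194.79

Strategy I: R₀ = 0.55×172 + 0.35×242 + 0.23×42 + 0.11×53 = 194.7900
Strategy II: R₀ = 0.65×0 + 0.37×0 + 0.29×44 + 0.12×55 = 19.3600
Highest R₀: strategy I with 194.7900.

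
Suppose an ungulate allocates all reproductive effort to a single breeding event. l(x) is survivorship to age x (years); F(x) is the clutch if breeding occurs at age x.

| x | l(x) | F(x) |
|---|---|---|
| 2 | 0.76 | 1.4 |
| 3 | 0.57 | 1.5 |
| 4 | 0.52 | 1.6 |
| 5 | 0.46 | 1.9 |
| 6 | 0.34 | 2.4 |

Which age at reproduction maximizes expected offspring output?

2

Expected offspring if breeding at age x = l(x) × F(x):
  age 2: 0.76 × 1.4 = 1.064
  age 3: 0.57 × 1.5 = 0.855
  age 4: 0.52 × 1.6 = 0.832
  age 5: 0.46 × 1.9 = 0.874
  age 6: 0.34 × 2.4 = 0.816
Maximum at age 2 (1.064).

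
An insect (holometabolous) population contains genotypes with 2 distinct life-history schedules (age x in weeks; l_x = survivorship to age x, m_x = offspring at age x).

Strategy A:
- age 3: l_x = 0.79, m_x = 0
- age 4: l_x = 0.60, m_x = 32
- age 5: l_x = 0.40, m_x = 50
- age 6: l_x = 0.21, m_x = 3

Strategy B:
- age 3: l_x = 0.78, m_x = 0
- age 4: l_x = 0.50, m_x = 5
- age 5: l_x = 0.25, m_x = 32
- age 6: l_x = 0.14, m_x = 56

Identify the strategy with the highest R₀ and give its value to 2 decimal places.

39.83

Strategy A: R₀ = 0.79×0 + 0.60×32 + 0.40×50 + 0.21×3 = 39.8300
Strategy B: R₀ = 0.78×0 + 0.50×5 + 0.25×32 + 0.14×56 = 18.3400
Highest R₀: strategy A with 39.8300.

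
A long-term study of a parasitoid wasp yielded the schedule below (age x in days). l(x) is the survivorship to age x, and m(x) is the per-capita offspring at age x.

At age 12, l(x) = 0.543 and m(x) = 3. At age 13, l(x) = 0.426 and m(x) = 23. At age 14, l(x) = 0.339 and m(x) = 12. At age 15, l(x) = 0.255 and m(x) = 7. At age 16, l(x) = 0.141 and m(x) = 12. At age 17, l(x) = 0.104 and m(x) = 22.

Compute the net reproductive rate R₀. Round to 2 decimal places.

21.26

R₀ = Σ l(x) m(x):
  age 12: 0.543 × 3 = 1.6290
  age 13: 0.426 × 23 = 9.7980
  age 14: 0.339 × 12 = 4.0680
  age 15: 0.255 × 7 = 1.7850
  age 16: 0.141 × 12 = 1.6920
  age 17: 0.104 × 22 = 2.2880
R₀ = 1.6290 + 9.7980 + 4.0680 + 1.7850 + 1.6920 + 2.2880 = 21.2600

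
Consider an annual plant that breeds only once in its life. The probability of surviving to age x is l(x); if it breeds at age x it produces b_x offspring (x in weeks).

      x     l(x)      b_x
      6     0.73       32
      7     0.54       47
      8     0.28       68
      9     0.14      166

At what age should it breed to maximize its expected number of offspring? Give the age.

7

Expected offspring if breeding at age x = l(x) × b_x:
  age 6: 0.73 × 32 = 23.360
  age 7: 0.54 × 47 = 25.380
  age 8: 0.28 × 68 = 19.040
  age 9: 0.14 × 166 = 23.240
Maximum at age 7 (25.380).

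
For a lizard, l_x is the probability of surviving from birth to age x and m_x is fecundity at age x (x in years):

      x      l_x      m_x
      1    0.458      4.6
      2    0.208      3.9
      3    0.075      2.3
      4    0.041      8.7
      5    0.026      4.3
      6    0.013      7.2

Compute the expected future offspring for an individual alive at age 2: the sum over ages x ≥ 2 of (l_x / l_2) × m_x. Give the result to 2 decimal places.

l_2 = 0.208. Conditional survival from age 2 to x is l_x / l_2.
  x=2: (0.208/0.208) × 3.9 = 3.9000
  x=3: (0.075/0.208) × 2.3 = 0.8293
  x=4: (0.041/0.208) × 8.7 = 1.7149
  x=5: (0.026/0.208) × 4.3 = 0.5375
  x=6: (0.013/0.208) × 7.2 = 0.4500
Sum = 3.9000 + 0.8293 + 1.7149 + 0.5375 + 0.4500 = 7.4317

7.43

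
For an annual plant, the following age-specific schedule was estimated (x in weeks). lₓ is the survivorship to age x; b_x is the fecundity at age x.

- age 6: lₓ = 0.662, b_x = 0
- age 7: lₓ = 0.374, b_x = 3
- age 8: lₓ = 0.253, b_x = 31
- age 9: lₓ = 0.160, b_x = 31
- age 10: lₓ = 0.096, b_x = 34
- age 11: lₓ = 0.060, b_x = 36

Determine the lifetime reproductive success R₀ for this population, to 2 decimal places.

19.35

R₀ = Σ lₓ b_x:
  age 6: 0.662 × 0 = 0.0000
  age 7: 0.374 × 3 = 1.1220
  age 8: 0.253 × 31 = 7.8430
  age 9: 0.160 × 31 = 4.9600
  age 10: 0.096 × 34 = 3.2640
  age 11: 0.060 × 36 = 2.1600
R₀ = 0.0000 + 1.1220 + 7.8430 + 4.9600 + 3.2640 + 2.1600 = 19.3490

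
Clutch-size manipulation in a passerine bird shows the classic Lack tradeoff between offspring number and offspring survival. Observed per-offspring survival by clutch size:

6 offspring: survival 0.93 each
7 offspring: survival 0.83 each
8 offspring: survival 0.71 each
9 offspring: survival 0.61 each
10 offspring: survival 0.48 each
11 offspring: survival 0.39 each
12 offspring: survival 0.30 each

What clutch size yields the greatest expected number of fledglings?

7

Expected fledglings = c × s(c):
  c=6: 6 × 0.93 = 5.580
  c=7: 7 × 0.83 = 5.810
  c=8: 8 × 0.71 = 5.680
  c=9: 9 × 0.61 = 5.490
  c=10: 10 × 0.48 = 4.800
  c=11: 11 × 0.39 = 4.290
  c=12: 12 × 0.30 = 3.600
Maximum at c = 7 (5.810 fledglings).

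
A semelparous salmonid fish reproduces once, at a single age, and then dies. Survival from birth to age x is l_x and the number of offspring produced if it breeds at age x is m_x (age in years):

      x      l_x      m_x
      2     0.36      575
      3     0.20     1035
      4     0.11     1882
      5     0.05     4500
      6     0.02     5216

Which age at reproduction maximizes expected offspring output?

5

Expected offspring if breeding at age x = l_x × m_x:
  age 2: 0.36 × 575 = 207.000
  age 3: 0.20 × 1035 = 207.000
  age 4: 0.11 × 1882 = 207.020
  age 5: 0.05 × 4500 = 225.000
  age 6: 0.02 × 5216 = 104.320
Maximum at age 5 (225.000).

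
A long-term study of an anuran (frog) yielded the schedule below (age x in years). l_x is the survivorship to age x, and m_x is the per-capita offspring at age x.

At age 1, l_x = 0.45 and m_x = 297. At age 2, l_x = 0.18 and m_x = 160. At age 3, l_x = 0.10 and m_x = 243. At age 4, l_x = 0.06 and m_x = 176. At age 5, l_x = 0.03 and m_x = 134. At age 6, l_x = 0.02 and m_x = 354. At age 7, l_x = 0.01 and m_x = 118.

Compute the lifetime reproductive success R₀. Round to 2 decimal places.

209.59

R₀ = Σ l_x m_x:
  age 1: 0.45 × 297 = 133.6500
  age 2: 0.18 × 160 = 28.8000
  age 3: 0.10 × 243 = 24.3000
  age 4: 0.06 × 176 = 10.5600
  age 5: 0.03 × 134 = 4.0200
  age 6: 0.02 × 354 = 7.0800
  age 7: 0.01 × 118 = 1.1800
R₀ = 133.6500 + 28.8000 + 24.3000 + 10.5600 + 4.0200 + 7.0800 + 1.1800 = 209.5900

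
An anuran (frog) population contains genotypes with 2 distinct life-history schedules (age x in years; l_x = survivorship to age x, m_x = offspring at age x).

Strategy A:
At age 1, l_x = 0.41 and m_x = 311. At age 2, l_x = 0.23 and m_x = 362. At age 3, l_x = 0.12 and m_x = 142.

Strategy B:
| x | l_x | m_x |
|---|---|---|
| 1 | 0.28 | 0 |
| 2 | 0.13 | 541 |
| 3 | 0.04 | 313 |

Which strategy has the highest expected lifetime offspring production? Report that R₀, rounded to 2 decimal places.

227.81

Strategy A: R₀ = 0.41×311 + 0.23×362 + 0.12×142 = 227.8100
Strategy B: R₀ = 0.28×0 + 0.13×541 + 0.04×313 = 82.8500
Highest R₀: strategy A with 227.8100.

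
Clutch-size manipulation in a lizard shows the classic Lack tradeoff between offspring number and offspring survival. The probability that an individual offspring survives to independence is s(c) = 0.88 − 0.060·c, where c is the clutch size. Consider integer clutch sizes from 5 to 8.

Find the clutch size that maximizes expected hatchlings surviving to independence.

7

Expected hatchlings surviving to independence = c × s(c):
  c=5: 5 × 0.580 = 2.900
  c=6: 6 × 0.520 = 3.120
  c=7: 7 × 0.460 = 3.220
  c=8: 8 × 0.400 = 3.200
Maximum at c = 7 (3.220 hatchlings surviving to independence).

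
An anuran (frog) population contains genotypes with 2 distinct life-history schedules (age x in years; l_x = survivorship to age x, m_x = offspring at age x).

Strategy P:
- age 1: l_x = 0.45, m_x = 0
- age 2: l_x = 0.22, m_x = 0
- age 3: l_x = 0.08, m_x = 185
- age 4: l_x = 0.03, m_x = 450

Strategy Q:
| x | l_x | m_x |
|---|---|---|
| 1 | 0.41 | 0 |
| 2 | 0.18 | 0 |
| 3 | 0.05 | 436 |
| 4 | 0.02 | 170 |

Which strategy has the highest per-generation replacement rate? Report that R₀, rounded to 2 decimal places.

28.30

Strategy P: R₀ = 0.45×0 + 0.22×0 + 0.08×185 + 0.03×450 = 28.3000
Strategy Q: R₀ = 0.41×0 + 0.18×0 + 0.05×436 + 0.02×170 = 25.2000
Highest R₀: strategy P with 28.3000.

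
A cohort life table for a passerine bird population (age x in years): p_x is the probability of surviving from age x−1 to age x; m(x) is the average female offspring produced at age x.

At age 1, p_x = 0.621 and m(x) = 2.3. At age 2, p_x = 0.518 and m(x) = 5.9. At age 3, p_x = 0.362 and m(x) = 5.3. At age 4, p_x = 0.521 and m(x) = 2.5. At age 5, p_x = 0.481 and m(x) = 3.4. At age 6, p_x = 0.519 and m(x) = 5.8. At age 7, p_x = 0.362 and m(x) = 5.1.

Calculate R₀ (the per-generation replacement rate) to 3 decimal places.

Survivorship from birth: l_x = p_1·p_2·…·p_x.
  l_1 = 0.62100
  l_2 = 0.32168
  l_3 = 0.11645
  l_4 = 0.06067
  l_5 = 0.02918
  l_6 = 0.01515
  l_7 = 0.00548
R₀ = Σ l_x m(x):
  age 1: 0.62100 × 2.3 = 1.4283
  age 2: 0.32168 × 5.9 = 1.8979
  age 3: 0.11645 × 5.3 = 0.6172
  age 4: 0.06067 × 2.5 = 0.1517
  age 5: 0.02918 × 3.4 = 0.0992
  age 6: 0.01515 × 5.8 = 0.0879
  age 7: 0.00548 × 5.1 = 0.0279
R₀ = 1.4283 + 1.8979 + 0.6172 + 0.1517 + 0.0992 + 0.0879 + 0.0279 = 4.3101

4.310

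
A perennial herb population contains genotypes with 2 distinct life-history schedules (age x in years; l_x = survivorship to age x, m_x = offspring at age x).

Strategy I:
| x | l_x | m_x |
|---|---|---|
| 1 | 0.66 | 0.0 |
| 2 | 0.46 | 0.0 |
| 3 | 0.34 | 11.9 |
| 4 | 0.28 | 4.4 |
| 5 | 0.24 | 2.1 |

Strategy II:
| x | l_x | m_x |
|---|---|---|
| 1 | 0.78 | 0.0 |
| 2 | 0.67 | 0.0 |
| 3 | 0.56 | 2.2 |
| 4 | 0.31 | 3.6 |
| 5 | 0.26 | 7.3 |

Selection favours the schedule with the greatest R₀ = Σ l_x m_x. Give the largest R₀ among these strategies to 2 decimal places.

Strategy I: R₀ = 0.66×0.0 + 0.46×0.0 + 0.34×11.9 + 0.28×4.4 + 0.24×2.1 = 5.7820
Strategy II: R₀ = 0.78×0.0 + 0.67×0.0 + 0.56×2.2 + 0.31×3.6 + 0.26×7.3 = 4.2460
Highest R₀: strategy I with 5.7820.

5.78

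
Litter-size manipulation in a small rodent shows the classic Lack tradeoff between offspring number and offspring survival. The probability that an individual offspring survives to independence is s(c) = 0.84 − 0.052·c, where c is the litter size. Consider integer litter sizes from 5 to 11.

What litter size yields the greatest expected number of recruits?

8

Expected recruits = c × s(c):
  c=5: 5 × 0.580 = 2.900
  c=6: 6 × 0.528 = 3.168
  c=7: 7 × 0.476 = 3.332
  c=8: 8 × 0.424 = 3.392
  c=9: 9 × 0.372 = 3.348
  c=10: 10 × 0.320 = 3.200
  c=11: 11 × 0.268 = 2.948
Maximum at c = 8 (3.392 recruits).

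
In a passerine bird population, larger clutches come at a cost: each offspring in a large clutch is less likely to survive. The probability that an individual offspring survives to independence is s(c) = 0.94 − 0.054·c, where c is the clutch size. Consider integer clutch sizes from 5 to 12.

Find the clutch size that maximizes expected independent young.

Expected independent young = c × s(c):
  c=5: 5 × 0.670 = 3.350
  c=6: 6 × 0.616 = 3.696
  c=7: 7 × 0.562 = 3.934
  c=8: 8 × 0.508 = 4.064
  c=9: 9 × 0.454 = 4.086
  c=10: 10 × 0.400 = 4.000
  c=11: 11 × 0.346 = 3.806
  c=12: 12 × 0.292 = 3.504
Maximum at c = 9 (4.086 independent young).

9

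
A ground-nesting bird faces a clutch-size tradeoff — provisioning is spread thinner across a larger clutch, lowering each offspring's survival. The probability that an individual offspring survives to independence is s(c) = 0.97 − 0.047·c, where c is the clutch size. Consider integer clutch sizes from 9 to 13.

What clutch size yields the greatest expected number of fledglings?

Expected fledglings = c × s(c):
  c=9: 9 × 0.547 = 4.923
  c=10: 10 × 0.500 = 5.000
  c=11: 11 × 0.453 = 4.983
  c=12: 12 × 0.406 = 4.872
  c=13: 13 × 0.359 = 4.667
Maximum at c = 10 (5.000 fledglings).

10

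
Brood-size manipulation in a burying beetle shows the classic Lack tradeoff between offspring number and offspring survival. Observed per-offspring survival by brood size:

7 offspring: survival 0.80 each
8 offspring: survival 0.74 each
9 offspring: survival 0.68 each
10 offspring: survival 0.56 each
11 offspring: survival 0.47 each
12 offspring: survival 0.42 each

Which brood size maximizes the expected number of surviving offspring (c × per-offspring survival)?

9

Expected surviving offspring = c × s(c):
  c=7: 7 × 0.80 = 5.600
  c=8: 8 × 0.74 = 5.920
  c=9: 9 × 0.68 = 6.120
  c=10: 10 × 0.56 = 5.600
  c=11: 11 × 0.47 = 5.170
  c=12: 12 × 0.42 = 5.040
Maximum at c = 9 (6.120 surviving offspring).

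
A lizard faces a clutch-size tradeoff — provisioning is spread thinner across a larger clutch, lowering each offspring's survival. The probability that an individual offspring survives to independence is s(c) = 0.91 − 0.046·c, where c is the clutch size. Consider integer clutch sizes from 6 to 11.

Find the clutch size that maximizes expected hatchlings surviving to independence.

10

Expected hatchlings surviving to independence = c × s(c):
  c=6: 6 × 0.634 = 3.804
  c=7: 7 × 0.588 = 4.116
  c=8: 8 × 0.542 = 4.336
  c=9: 9 × 0.496 = 4.464
  c=10: 10 × 0.450 = 4.500
  c=11: 11 × 0.404 = 4.444
Maximum at c = 10 (4.500 hatchlings surviving to independence).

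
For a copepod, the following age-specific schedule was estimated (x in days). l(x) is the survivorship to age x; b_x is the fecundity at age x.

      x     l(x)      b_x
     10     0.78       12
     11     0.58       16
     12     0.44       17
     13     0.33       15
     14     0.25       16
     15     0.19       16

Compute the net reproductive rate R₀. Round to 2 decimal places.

R₀ = Σ l(x) b_x:
  age 10: 0.78 × 12 = 9.3600
  age 11: 0.58 × 16 = 9.2800
  age 12: 0.44 × 17 = 7.4800
  age 13: 0.33 × 15 = 4.9500
  age 14: 0.25 × 16 = 4.0000
  age 15: 0.19 × 16 = 3.0400
R₀ = 9.3600 + 9.2800 + 7.4800 + 4.9500 + 4.0000 + 3.0400 = 38.1100

38.11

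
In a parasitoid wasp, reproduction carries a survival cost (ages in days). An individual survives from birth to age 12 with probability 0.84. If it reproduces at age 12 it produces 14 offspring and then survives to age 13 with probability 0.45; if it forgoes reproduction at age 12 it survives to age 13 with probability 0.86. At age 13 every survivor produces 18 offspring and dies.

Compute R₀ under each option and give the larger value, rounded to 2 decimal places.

breed at age 12: R₀ = 0.84 × (14 + 0.45 × 18) = 0.84 × 22.1000 = 18.5640
delay to age 13: R₀ = 0.84 × (0.86 × 18) = 0.84 × 15.4800 = 13.0032
Higher: breed at age 12 (18.5640).

18.56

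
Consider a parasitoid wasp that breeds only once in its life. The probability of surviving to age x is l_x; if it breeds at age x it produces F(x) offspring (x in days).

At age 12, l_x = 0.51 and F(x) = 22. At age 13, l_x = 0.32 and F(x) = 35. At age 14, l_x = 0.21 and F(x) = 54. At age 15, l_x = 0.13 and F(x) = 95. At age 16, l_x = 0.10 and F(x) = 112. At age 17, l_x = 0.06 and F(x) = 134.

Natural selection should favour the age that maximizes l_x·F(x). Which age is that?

15

Expected offspring if breeding at age x = l_x × F(x):
  age 12: 0.51 × 22 = 11.220
  age 13: 0.32 × 35 = 11.200
  age 14: 0.21 × 54 = 11.340
  age 15: 0.13 × 95 = 12.350
  age 16: 0.10 × 112 = 11.200
  age 17: 0.06 × 134 = 8.040
Maximum at age 15 (12.350).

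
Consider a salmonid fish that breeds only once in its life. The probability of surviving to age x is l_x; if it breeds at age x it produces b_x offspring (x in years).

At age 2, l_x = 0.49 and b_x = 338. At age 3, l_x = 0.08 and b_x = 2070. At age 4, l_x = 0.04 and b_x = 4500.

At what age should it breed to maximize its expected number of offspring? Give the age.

4

Expected offspring if breeding at age x = l_x × b_x:
  age 2: 0.49 × 338 = 165.620
  age 3: 0.08 × 2070 = 165.600
  age 4: 0.04 × 4500 = 180.000
Maximum at age 4 (180.000).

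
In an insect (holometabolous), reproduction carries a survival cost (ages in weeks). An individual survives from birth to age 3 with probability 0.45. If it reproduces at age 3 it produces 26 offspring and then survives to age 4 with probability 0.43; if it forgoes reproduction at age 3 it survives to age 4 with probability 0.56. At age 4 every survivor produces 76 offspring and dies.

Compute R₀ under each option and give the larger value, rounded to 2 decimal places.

26.41

breed at age 3: R₀ = 0.45 × (26 + 0.43 × 76) = 0.45 × 58.6800 = 26.4060
delay to age 4: R₀ = 0.45 × (0.56 × 76) = 0.45 × 42.5600 = 19.1520
Higher: breed at age 3 (26.4060).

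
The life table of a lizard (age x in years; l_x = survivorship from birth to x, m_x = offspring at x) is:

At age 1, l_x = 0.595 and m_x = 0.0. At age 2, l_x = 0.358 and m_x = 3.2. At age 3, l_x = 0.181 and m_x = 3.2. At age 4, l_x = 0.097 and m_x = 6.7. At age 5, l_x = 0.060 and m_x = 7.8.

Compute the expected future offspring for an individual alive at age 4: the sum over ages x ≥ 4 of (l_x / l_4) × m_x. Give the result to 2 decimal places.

11.52

l_4 = 0.097. Conditional survival from age 4 to x is l_x / l_4.
  x=4: (0.097/0.097) × 6.7 = 6.7000
  x=5: (0.060/0.097) × 7.8 = 4.8247
Sum = 6.7000 + 4.8247 = 11.5247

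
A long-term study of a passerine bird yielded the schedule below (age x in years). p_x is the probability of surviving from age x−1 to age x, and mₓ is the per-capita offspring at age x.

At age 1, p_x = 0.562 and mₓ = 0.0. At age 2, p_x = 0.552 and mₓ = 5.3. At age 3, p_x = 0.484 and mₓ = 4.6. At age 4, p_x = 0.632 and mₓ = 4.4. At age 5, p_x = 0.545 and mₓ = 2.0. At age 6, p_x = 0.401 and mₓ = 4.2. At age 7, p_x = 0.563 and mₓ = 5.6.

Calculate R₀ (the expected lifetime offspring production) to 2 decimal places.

Survivorship from birth: l_x = p_1·p_2·…·p_x.
  l_1 = 0.56200
  l_2 = 0.31022
  l_3 = 0.15015
  l_4 = 0.09489
  l_5 = 0.05172
  l_6 = 0.02074
  l_7 = 0.01168
R₀ = Σ l_x mₓ:
  age 1: 0.56200 × 0.0 = 0.0000
  age 2: 0.31022 × 5.3 = 1.6442
  age 3: 0.15015 × 4.6 = 0.6907
  age 4: 0.09489 × 4.4 = 0.4175
  age 5: 0.05172 × 2.0 = 0.1034
  age 6: 0.02074 × 4.2 = 0.0871
  age 7: 0.01168 × 5.6 = 0.0654
R₀ = 0.0000 + 1.6442 + 0.6907 + 0.4175 + 0.1034 + 0.0871 + 0.0654 = 3.0083

3.01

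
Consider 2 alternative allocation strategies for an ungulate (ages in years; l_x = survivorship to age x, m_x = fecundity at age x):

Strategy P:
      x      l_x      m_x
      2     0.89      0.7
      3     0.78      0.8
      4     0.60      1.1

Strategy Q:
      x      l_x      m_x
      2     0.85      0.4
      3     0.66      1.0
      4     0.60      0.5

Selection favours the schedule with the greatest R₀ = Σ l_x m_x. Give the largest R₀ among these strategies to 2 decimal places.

Strategy P: R₀ = 0.89×0.7 + 0.78×0.8 + 0.60×1.1 = 1.9070
Strategy Q: R₀ = 0.85×0.4 + 0.66×1.0 + 0.60×0.5 = 1.3000
Highest R₀: strategy P with 1.9070.

1.91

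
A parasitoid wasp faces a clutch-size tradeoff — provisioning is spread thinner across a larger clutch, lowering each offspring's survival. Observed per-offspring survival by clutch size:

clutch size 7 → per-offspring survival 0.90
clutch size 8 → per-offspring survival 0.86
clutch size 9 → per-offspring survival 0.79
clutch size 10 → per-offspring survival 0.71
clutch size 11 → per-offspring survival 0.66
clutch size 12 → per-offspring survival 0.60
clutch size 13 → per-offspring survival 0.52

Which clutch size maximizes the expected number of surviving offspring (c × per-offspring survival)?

Expected surviving offspring = c × s(c):
  c=7: 7 × 0.90 = 6.300
  c=8: 8 × 0.86 = 6.880
  c=9: 9 × 0.79 = 7.110
  c=10: 10 × 0.71 = 7.100
  c=11: 11 × 0.66 = 7.260
  c=12: 12 × 0.60 = 7.200
  c=13: 13 × 0.52 = 6.760
Maximum at c = 11 (7.260 surviving offspring).

11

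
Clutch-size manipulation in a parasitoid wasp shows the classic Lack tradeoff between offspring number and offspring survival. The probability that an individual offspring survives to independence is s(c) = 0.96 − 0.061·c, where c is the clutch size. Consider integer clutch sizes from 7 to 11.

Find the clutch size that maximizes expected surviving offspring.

Expected surviving offspring = c × s(c):
  c=7: 7 × 0.533 = 3.731
  c=8: 8 × 0.472 = 3.776
  c=9: 9 × 0.411 = 3.699
  c=10: 10 × 0.350 = 3.500
  c=11: 11 × 0.289 = 3.179
Maximum at c = 8 (3.776 surviving offspring).

8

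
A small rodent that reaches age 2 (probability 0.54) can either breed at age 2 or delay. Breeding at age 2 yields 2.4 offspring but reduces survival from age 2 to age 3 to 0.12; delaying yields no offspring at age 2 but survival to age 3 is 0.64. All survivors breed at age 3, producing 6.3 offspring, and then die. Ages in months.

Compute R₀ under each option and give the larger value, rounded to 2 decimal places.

breed at age 2: R₀ = 0.54 × (2.4 + 0.12 × 6.3) = 0.54 × 3.1560 = 1.7042
delay to age 3: R₀ = 0.54 × (0.64 × 6.3) = 0.54 × 4.0320 = 2.1773
Higher: delay to age 3 (2.1773).

2.18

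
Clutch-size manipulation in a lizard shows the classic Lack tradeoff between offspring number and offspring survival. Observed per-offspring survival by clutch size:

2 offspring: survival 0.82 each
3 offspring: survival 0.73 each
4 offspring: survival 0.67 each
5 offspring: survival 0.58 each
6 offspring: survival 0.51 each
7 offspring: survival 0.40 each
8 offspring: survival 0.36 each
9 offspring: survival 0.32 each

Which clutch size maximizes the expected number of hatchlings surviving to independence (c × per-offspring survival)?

Expected hatchlings surviving to independence = c × s(c):
  c=2: 2 × 0.82 = 1.640
  c=3: 3 × 0.73 = 2.190
  c=4: 4 × 0.67 = 2.680
  c=5: 5 × 0.58 = 2.900
  c=6: 6 × 0.51 = 3.060
  c=7: 7 × 0.40 = 2.800
  c=8: 8 × 0.36 = 2.880
  c=9: 9 × 0.32 = 2.880
Maximum at c = 6 (3.060 hatchlings surviving to independence).

6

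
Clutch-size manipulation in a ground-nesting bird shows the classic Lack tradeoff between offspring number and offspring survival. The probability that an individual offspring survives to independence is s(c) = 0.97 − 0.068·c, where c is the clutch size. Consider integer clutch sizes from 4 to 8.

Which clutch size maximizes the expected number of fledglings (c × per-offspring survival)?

Expected fledglings = c × s(c):
  c=4: 4 × 0.698 = 2.792
  c=5: 5 × 0.630 = 3.150
  c=6: 6 × 0.562 = 3.372
  c=7: 7 × 0.494 = 3.458
  c=8: 8 × 0.426 = 3.408
Maximum at c = 7 (3.458 fledglings).

7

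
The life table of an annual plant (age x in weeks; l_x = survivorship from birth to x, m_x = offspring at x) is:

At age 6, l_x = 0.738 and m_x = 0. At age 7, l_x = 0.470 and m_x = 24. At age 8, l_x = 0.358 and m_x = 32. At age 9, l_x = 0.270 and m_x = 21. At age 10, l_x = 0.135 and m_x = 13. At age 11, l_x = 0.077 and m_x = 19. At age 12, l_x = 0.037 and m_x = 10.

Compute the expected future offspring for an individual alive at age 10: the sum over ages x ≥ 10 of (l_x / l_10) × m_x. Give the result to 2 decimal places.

l_10 = 0.135. Conditional survival from age 10 to x is l_x / l_10.
  x=10: (0.135/0.135) × 13 = 13.0000
  x=11: (0.077/0.135) × 19 = 10.8370
  x=12: (0.037/0.135) × 10 = 2.7407
Sum = 13.0000 + 10.8370 + 2.7407 = 26.5778

26.58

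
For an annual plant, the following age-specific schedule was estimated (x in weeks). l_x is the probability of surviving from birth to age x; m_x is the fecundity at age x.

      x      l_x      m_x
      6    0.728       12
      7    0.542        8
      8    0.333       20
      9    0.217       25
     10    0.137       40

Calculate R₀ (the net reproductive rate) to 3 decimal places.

30.637

R₀ = Σ l_x m_x:
  age 6: 0.728 × 12 = 8.7360
  age 7: 0.542 × 8 = 4.3360
  age 8: 0.333 × 20 = 6.6600
  age 9: 0.217 × 25 = 5.4250
  age 10: 0.137 × 40 = 5.4800
R₀ = 8.7360 + 4.3360 + 6.6600 + 5.4250 + 5.4800 = 30.6370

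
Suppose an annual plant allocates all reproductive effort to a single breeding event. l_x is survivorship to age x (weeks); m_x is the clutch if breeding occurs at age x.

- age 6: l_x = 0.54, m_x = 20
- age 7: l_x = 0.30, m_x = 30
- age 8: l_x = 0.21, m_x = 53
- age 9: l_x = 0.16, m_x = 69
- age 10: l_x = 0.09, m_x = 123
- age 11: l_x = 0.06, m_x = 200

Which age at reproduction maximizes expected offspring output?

11

Expected offspring if breeding at age x = l_x × m_x:
  age 6: 0.54 × 20 = 10.800
  age 7: 0.30 × 30 = 9.000
  age 8: 0.21 × 53 = 11.130
  age 9: 0.16 × 69 = 11.040
  age 10: 0.09 × 123 = 11.070
  age 11: 0.06 × 200 = 12.000
Maximum at age 11 (12.000).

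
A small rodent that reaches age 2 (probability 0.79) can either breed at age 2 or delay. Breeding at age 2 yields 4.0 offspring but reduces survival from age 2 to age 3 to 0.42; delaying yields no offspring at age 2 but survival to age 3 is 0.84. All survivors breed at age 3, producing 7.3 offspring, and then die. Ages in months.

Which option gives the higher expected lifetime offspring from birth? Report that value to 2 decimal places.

5.58

breed at age 2: R₀ = 0.79 × (4.0 + 0.42 × 7.3) = 0.79 × 7.0660 = 5.5821
delay to age 3: R₀ = 0.79 × (0.84 × 7.3) = 0.79 × 6.1320 = 4.8443
Higher: breed at age 2 (5.5821).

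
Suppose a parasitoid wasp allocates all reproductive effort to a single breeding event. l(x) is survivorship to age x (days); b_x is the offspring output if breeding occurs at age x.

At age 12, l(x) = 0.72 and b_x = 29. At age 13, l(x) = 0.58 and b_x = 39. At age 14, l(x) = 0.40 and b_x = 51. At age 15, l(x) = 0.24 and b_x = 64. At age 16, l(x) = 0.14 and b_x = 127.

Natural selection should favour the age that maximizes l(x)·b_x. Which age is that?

Expected offspring if breeding at age x = l(x) × b_x:
  age 12: 0.72 × 29 = 20.880
  age 13: 0.58 × 39 = 22.620
  age 14: 0.40 × 51 = 20.400
  age 15: 0.24 × 64 = 15.360
  age 16: 0.14 × 127 = 17.780
Maximum at age 13 (22.620).

13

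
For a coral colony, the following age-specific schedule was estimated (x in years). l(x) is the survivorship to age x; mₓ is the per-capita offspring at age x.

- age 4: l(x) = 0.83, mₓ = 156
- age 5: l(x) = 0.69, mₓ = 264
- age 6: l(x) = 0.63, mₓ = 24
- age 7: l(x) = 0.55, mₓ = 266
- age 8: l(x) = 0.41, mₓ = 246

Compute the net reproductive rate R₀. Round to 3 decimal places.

573.920

R₀ = Σ l(x) mₓ:
  age 4: 0.83 × 156 = 129.4800
  age 5: 0.69 × 264 = 182.1600
  age 6: 0.63 × 24 = 15.1200
  age 7: 0.55 × 266 = 146.3000
  age 8: 0.41 × 246 = 100.8600
R₀ = 129.4800 + 182.1600 + 15.1200 + 146.3000 + 100.8600 = 573.9200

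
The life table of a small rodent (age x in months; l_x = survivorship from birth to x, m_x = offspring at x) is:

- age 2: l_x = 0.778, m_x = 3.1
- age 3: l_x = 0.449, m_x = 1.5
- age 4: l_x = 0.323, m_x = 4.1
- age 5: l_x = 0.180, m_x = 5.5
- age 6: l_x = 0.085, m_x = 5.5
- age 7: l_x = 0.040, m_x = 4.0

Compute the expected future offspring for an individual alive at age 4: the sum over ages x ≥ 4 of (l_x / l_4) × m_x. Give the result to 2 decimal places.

l_4 = 0.323. Conditional survival from age 4 to x is l_x / l_4.
  x=4: (0.323/0.323) × 4.1 = 4.1000
  x=5: (0.180/0.323) × 5.5 = 3.0650
  x=6: (0.085/0.323) × 5.5 = 1.4474
  x=7: (0.040/0.323) × 4.0 = 0.4954
Sum = 4.1000 + 3.0650 + 1.4474 + 0.4954 = 9.1077

9.11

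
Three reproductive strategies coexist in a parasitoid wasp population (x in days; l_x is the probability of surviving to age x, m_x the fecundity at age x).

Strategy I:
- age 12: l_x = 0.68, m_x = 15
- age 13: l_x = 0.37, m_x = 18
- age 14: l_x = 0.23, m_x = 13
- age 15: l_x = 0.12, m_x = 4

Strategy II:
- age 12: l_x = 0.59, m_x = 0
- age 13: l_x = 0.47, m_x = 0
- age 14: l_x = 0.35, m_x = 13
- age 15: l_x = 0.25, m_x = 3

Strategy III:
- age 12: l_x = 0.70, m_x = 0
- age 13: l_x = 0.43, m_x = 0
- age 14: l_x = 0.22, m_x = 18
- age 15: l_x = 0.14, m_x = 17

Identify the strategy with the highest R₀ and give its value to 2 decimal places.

Strategy I: R₀ = 0.68×15 + 0.37×18 + 0.23×13 + 0.12×4 = 20.3300
Strategy II: R₀ = 0.59×0 + 0.47×0 + 0.35×13 + 0.25×3 = 5.3000
Strategy III: R₀ = 0.70×0 + 0.43×0 + 0.22×18 + 0.14×17 = 6.3400
Highest R₀: strategy I with 20.3300.

20.33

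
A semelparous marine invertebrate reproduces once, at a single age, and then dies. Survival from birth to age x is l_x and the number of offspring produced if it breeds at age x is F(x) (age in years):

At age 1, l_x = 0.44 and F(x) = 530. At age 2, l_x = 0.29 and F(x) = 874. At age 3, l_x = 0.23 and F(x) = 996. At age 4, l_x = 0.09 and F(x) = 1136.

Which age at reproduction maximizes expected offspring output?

Expected offspring if breeding at age x = l_x × F(x):
  age 1: 0.44 × 530 = 233.200
  age 2: 0.29 × 874 = 253.460
  age 3: 0.23 × 996 = 229.080
  age 4: 0.09 × 1136 = 102.240
Maximum at age 2 (253.460).

2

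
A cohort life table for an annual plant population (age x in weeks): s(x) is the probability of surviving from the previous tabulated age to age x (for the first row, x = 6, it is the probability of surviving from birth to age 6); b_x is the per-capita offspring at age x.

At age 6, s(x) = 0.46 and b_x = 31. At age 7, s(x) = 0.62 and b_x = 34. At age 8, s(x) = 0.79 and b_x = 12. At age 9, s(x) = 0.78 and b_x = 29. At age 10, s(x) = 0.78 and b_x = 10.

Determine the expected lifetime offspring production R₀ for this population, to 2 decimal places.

Survivorship from birth: l_x = s_6·s_7·…·s_x.
  l_6 = 0.46000
  l_7 = 0.28520
  l_8 = 0.22531
  l_9 = 0.17574
  l_10 = 0.13708
R₀ = Σ l_x b_x:
  age 6: 0.46000 × 31 = 14.2600
  age 7: 0.28520 × 34 = 9.6968
  age 8: 0.22531 × 12 = 2.7037
  age 9: 0.17574 × 29 = 5.0965
  age 10: 0.13708 × 10 = 1.3708
R₀ = 14.2600 + 9.6968 + 2.7037 + 5.0965 + 1.3708 = 33.1278

33.13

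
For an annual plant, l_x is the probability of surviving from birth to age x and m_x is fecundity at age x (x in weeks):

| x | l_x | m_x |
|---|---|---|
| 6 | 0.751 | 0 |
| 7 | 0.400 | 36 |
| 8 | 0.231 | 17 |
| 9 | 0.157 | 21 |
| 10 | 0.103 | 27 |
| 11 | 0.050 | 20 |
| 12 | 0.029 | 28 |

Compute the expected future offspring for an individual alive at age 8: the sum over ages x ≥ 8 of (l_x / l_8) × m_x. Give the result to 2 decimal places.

51.16

l_8 = 0.231. Conditional survival from age 8 to x is l_x / l_8.
  x=8: (0.231/0.231) × 17 = 17.0000
  x=9: (0.157/0.231) × 21 = 14.2727
  x=10: (0.103/0.231) × 27 = 12.0390
  x=11: (0.050/0.231) × 20 = 4.3290
  x=12: (0.029/0.231) × 28 = 3.5152
Sum = 17.0000 + 14.2727 + 12.0390 + 4.3290 + 3.5152 = 51.1558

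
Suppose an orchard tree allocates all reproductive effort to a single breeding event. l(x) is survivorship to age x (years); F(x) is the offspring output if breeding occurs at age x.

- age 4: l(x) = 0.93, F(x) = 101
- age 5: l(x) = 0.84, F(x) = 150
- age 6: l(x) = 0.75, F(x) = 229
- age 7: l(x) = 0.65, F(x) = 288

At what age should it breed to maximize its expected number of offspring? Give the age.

7

Expected offspring if breeding at age x = l(x) × F(x):
  age 4: 0.93 × 101 = 93.930
  age 5: 0.84 × 150 = 126.000
  age 6: 0.75 × 229 = 171.750
  age 7: 0.65 × 288 = 187.200
Maximum at age 7 (187.200).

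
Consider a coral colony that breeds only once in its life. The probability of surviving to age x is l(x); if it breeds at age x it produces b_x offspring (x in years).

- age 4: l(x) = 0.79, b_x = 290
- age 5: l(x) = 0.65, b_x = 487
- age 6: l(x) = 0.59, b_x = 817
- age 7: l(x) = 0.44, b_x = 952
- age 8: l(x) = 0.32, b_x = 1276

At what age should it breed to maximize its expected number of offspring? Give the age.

Expected offspring if breeding at age x = l(x) × b_x:
  age 4: 0.79 × 290 = 229.100
  age 5: 0.65 × 487 = 316.550
  age 6: 0.59 × 817 = 482.030
  age 7: 0.44 × 952 = 418.880
  age 8: 0.32 × 1276 = 408.320
Maximum at age 6 (482.030).

6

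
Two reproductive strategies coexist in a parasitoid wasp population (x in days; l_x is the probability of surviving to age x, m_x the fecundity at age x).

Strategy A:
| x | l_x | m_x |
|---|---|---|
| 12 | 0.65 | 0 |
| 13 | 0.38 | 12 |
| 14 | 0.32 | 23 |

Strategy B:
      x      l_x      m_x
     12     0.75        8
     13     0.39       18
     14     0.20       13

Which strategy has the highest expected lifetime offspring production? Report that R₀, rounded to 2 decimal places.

15.62

Strategy A: R₀ = 0.65×0 + 0.38×12 + 0.32×23 = 11.9200
Strategy B: R₀ = 0.75×8 + 0.39×18 + 0.20×13 = 15.6200
Highest R₀: strategy B with 15.6200.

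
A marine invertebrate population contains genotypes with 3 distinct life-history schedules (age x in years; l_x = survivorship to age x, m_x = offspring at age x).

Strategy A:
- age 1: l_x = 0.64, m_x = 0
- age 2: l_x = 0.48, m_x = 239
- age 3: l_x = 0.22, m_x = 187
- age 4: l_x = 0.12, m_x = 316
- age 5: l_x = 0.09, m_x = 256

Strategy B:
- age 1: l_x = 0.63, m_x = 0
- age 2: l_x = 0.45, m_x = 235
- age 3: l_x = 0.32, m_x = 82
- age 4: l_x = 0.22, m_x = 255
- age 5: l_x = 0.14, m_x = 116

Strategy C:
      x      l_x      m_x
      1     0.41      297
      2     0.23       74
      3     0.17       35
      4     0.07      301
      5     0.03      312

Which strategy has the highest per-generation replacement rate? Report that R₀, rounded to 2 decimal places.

Strategy A: R₀ = 0.64×0 + 0.48×239 + 0.22×187 + 0.12×316 + 0.09×256 = 216.8200
Strategy B: R₀ = 0.63×0 + 0.45×235 + 0.32×82 + 0.22×255 + 0.14×116 = 204.3300
Strategy C: R₀ = 0.41×297 + 0.23×74 + 0.17×35 + 0.07×301 + 0.03×312 = 175.1700
Highest R₀: strategy A with 216.8200.

216.82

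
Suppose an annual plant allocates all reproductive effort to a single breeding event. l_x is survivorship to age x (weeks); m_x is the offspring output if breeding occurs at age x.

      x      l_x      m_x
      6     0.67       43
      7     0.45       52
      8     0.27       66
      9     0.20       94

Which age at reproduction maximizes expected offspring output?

Expected offspring if breeding at age x = l_x × m_x:
  age 6: 0.67 × 43 = 28.810
  age 7: 0.45 × 52 = 23.400
  age 8: 0.27 × 66 = 17.820
  age 9: 0.20 × 94 = 18.800
Maximum at age 6 (28.810).

6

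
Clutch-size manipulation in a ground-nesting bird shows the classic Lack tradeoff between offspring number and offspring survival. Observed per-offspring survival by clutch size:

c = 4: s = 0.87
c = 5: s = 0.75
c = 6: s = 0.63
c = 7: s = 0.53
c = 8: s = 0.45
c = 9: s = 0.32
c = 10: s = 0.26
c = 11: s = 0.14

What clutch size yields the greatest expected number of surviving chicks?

6

Expected surviving chicks = c × s(c):
  c=4: 4 × 0.87 = 3.480
  c=5: 5 × 0.75 = 3.750
  c=6: 6 × 0.63 = 3.780
  c=7: 7 × 0.53 = 3.710
  c=8: 8 × 0.45 = 3.600
  c=9: 9 × 0.32 = 2.880
  c=10: 10 × 0.26 = 2.600
  c=11: 11 × 0.14 = 1.540
Maximum at c = 6 (3.780 surviving chicks).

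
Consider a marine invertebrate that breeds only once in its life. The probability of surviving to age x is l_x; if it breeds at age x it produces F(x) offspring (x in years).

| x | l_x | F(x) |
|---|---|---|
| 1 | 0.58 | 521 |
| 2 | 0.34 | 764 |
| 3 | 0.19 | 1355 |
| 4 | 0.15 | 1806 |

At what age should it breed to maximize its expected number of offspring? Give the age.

Expected offspring if breeding at age x = l_x × F(x):
  age 1: 0.58 × 521 = 302.180
  age 2: 0.34 × 764 = 259.760
  age 3: 0.19 × 1355 = 257.450
  age 4: 0.15 × 1806 = 270.900
Maximum at age 1 (302.180).

1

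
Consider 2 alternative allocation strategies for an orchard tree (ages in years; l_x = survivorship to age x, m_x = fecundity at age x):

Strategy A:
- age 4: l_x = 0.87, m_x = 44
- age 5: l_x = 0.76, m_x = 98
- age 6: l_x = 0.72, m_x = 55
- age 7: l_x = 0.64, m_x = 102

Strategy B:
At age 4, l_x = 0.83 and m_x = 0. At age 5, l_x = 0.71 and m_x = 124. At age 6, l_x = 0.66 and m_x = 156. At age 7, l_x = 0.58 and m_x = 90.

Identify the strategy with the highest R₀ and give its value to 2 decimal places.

243.20

Strategy A: R₀ = 0.87×44 + 0.76×98 + 0.72×55 + 0.64×102 = 217.6400
Strategy B: R₀ = 0.83×0 + 0.71×124 + 0.66×156 + 0.58×90 = 243.2000
Highest R₀: strategy B with 243.2000.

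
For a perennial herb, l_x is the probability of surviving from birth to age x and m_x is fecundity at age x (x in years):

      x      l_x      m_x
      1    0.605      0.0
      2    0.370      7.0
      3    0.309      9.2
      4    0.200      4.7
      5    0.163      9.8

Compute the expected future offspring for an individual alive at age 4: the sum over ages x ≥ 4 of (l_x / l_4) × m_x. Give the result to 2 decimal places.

l_4 = 0.200. Conditional survival from age 4 to x is l_x / l_4.
  x=4: (0.200/0.200) × 4.7 = 4.7000
  x=5: (0.163/0.200) × 9.8 = 7.9870
Sum = 4.7000 + 7.9870 = 12.6870

12.69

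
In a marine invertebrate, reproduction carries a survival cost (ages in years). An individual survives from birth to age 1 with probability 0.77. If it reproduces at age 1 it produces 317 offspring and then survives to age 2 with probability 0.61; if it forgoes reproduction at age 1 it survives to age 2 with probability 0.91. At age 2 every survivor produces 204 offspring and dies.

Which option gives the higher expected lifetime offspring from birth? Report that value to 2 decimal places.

breed at age 1: R₀ = 0.77 × (317 + 0.61 × 204) = 0.77 × 441.4400 = 339.9088
delay to age 2: R₀ = 0.77 × (0.91 × 204) = 0.77 × 185.6400 = 142.9428
Higher: breed at age 1 (339.9088).

339.91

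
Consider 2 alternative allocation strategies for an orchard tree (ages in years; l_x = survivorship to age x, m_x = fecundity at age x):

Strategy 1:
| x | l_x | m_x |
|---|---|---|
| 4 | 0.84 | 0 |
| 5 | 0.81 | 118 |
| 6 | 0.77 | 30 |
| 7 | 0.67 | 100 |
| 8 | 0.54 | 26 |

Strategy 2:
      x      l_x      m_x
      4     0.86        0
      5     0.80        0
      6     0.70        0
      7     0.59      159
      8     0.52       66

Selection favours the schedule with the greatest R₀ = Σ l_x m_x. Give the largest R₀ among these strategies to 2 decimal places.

Strategy 1: R₀ = 0.84×0 + 0.81×118 + 0.77×30 + 0.67×100 + 0.54×26 = 199.7200
Strategy 2: R₀ = 0.86×0 + 0.80×0 + 0.70×0 + 0.59×159 + 0.52×66 = 128.1300
Highest R₀: strategy 1 with 199.7200.

199.72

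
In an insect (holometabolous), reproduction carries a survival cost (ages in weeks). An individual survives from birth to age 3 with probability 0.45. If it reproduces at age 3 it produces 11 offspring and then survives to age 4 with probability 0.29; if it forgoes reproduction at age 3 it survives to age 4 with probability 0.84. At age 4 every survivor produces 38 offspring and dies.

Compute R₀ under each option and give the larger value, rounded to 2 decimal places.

breed at age 3: R₀ = 0.45 × (11 + 0.29 × 38) = 0.45 × 22.0200 = 9.9090
delay to age 4: R₀ = 0.45 × (0.84 × 38) = 0.45 × 31.9200 = 14.3640
Higher: delay to age 4 (14.3640).

14.36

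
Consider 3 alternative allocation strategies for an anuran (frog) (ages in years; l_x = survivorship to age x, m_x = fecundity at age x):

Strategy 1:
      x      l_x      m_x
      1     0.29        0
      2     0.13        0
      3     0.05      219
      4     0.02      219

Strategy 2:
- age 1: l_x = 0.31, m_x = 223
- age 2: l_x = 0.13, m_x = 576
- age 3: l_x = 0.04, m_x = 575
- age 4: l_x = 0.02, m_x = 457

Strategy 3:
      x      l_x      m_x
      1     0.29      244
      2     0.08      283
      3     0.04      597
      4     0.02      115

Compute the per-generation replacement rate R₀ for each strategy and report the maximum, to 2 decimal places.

176.15

Strategy 1: R₀ = 0.29×0 + 0.13×0 + 0.05×219 + 0.02×219 = 15.3300
Strategy 2: R₀ = 0.31×223 + 0.13×576 + 0.04×575 + 0.02×457 = 176.1500
Strategy 3: R₀ = 0.29×244 + 0.08×283 + 0.04×597 + 0.02×115 = 119.5800
Highest R₀: strategy 2 with 176.1500.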